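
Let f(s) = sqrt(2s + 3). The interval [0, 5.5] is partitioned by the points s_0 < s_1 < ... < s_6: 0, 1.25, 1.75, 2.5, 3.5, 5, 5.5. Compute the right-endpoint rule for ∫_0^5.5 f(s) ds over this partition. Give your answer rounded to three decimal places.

16.769

Subinterval widths: 1.25, 0.5, 0.75, 1, 1.5, 0.5.
Right endpoints: 1.25, 1.75, 2.5, 3.5, 5, 5.5.
f(1.25) ≈ 2.345, f(1.75) ≈ 2.550, f(2.5) ≈ 2.828, f(3.5) ≈ 3.162, f(5) ≈ 3.606, f(5.5) ≈ 3.742.
Sum = Σ Δs_i · f(s_i).
Sum ≈ 16.769.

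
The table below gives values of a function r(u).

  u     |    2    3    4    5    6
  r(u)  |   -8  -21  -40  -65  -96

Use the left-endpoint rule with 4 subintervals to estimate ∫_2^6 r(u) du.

-134

Δu = 1.
Sum = 1·[(-8) + (-21) + (-40) + (-65)] = -134.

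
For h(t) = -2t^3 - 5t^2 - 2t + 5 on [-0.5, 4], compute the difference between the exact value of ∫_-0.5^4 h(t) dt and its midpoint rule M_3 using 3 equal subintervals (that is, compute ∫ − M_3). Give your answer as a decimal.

-13.078125

Exact integral: ∫_-0.5^4 h(t) dt = -228.09375.
M_3 = -215.015625.
Error = -228.09375 − (-215.015625) = -13.078125.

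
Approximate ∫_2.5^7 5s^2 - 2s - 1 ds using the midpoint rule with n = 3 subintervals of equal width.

Δs = (7 − 2.5)/3 = 1.5.
Midpoints: 3.25, 4.75, 6.25.
f(3.25) = 45.3125, f(4.75) = 102.3125, f(6.25) = 181.8125.
Sum = Δs · [f(3.25) + f(4.75) + f(6.25)].
Sum = 494.15625.

494.15625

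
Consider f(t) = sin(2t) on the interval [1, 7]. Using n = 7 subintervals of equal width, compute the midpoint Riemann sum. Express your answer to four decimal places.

Δt = (7 − 1)/7 = 6/7.
Midpoints: 10/7, 16/7, 22/7, 4, 34/7, 40/7, 46/7.
f(10/7) ≈ 0.2806, f(16/7) ≈ -0.9901, f(22/7) ≈ 0.0025, f(4) ≈ 0.9894, f(34/7) ≈ -0.2855, f(40/7) ≈ -0.9077, f(46/7) ≈ 0.5451.
Sum = Δt · [f(10/7) + f(16/7) + f(22/7) + ...].
Sum ≈ -0.3134.

-0.3134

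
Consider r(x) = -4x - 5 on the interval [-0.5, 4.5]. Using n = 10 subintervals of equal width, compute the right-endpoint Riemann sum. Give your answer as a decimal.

Δx = (4.5 − (-0.5))/10 = 0.5.
Right endpoints: 0, 0.5, 1, 1.5, 2, 2.5, 3, 3.5, 4, 4.5.
r(0) = -5, r(0.5) = -7, r(1) = -9, r(1.5) = -11, r(2) = -13, r(2.5) = -15, r(3) = -17, r(3.5) = -19, r(4) = -21, r(4.5) = -23.
Sum = Δx · [r(0) + r(0.5) + r(1) + ...].
Sum = -70.

-70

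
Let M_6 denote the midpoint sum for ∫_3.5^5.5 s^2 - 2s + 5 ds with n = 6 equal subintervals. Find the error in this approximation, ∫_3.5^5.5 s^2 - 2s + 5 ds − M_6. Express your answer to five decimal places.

Exact integral: ∫_3.5^5.5 f(s) ds ≈ 33.1666667.
M_6 ≈ 33.1481481.
Error ≈ 33.1666667 − 33.1481481 ≈ 0.01852.

0.01852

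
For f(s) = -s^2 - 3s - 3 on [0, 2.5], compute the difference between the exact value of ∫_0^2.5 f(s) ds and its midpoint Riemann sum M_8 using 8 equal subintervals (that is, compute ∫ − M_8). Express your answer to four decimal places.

-0.0203

Exact integral: ∫_0^2.5 f(s) ds ≈ -22.083333.
M_8 ≈ -22.062988.
Error ≈ -22.083333 − (-22.062988) ≈ -0.0203.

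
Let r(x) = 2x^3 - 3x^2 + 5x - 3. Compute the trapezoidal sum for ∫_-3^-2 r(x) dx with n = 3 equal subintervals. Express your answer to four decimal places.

-67.3333

Δx = (-2 − (-3))/3 = 1/3.
r(-3) = -99, r(-8/3) = -2041/27, r(-7/3) = -1523/27, r(-2) = -41.
T_3 = (Δx/2)·[r(x_0) + 2r(x_1) + 2r(x_2) + r(x_3)].
Sum ≈ -67.3333.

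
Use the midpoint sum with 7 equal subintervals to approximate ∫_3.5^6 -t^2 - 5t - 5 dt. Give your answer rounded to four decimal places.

-129.5568

Δt = (6 − 3.5)/7 = 5/14.
Midpoints: 103/28, 113/28, 123/28, 4.75, 143/28, 153/28, 163/28.
f(103/28) = -28949/784, f(113/28) = -32509/784, f(123/28) = -36269/784, f(4.75) = -51.3125, f(143/28) = -44389/784, f(153/28) = -48749/784, f(163/28) = -53309/784.
Sum = Δt · [f(103/28) + f(113/28) + f(123/28) + ...].
Sum ≈ -129.5568.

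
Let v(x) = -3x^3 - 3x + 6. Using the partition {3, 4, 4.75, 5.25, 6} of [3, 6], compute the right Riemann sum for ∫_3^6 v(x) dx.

Subinterval widths: 1, 0.75, 0.5, 0.75.
Right endpoints: 4, 4.75, 5.25, 6.
v(4) = -198, v(4.75) = -329.765625, v(5.25) = -443.859375, v(6) = -660.
Sum = Σ Δx_i · v(x_i).
Sum = -1162.25390625.

-1162.25390625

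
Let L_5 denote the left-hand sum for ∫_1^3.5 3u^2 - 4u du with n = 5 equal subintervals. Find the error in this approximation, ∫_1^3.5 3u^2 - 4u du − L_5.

Exact integral: ∫_1^3.5 f(u) du = 19.375.
L_5 = 13.75.
Error = 19.375 − 13.75 = 5.625.

5.625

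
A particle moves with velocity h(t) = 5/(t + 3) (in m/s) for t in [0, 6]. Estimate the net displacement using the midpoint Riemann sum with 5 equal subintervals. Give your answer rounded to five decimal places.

Δt = (6 − 0)/5 = 1.2.
Midpoints: 0.6, 1.8, 3, 4.2, 5.4.
h(0.6) = 25/18, h(1.8) = 25/24, h(3) = 5/6, h(4.2) = 25/36, h(5.4) = 25/42.
Sum = Δt · [h(0.6) + h(1.8) + h(3) + h(4.2) + h(5.4)].
Sum ≈ 5.46429.

5.46429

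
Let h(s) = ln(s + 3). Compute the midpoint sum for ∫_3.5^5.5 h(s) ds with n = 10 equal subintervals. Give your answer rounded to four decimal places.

Δs = (5.5 − 3.5)/10 = 0.2.
Midpoints: 3.6, 3.8, 4, 4.2, 4.4, 4.6, 4.8, 5, 5.2, 5.4.
h(3.6) ≈ 1.8871, h(3.8) ≈ 1.9169, h(4) ≈ 1.9459, h(4.2) ≈ 1.9741, h(4.4) ≈ 2.0015, h(4.6) ≈ 2.0281, h(4.8) ≈ 2.0541, h(5) ≈ 2.0794, h(5.2) ≈ 2.1041, h(5.4) ≈ 2.1282.
Sum = Δs · [h(3.6) + h(3.8) + h(4) + ...].
Sum ≈ 4.0239.

4.0239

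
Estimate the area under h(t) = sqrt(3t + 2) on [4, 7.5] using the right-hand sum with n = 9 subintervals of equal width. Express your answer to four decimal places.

15.5416

Δt = (7.5 − 4)/9 = 7/18.
Right endpoints: 79/18, 43/9, 31/6, 50/9, 107/18, 19/3, 121/18, 64/9, 7.5.
h(79/18) ≈ 3.8944, h(43/9) ≈ 4.0415, h(31/6) ≈ 4.1833, h(50/9) ≈ 4.3205, h(107/18) ≈ 4.4535, h(19/3) ≈ 4.5826, h(121/18) ≈ 4.7081, h(64/9) ≈ 4.8305, h(7.5) ≈ 4.9497.
Sum = Δt · [h(79/18) + h(43/9) + h(31/6) + ...].
Sum ≈ 15.5416.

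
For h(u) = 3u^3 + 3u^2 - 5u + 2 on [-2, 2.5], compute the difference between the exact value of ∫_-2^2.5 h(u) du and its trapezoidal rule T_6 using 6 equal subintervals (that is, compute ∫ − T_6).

-2.21484375

Exact integral: ∫_-2^2.5 h(u) du = 44.296875.
T_6 = 46.51171875.
Error = 44.296875 − 46.51171875 = -2.21484375.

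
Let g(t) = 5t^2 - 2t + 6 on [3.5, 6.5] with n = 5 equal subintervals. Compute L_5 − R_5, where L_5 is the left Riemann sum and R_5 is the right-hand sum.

L_5 = 331.95.
R_5 = 418.35.
L_5 − R_5 = -86.4.

-86.4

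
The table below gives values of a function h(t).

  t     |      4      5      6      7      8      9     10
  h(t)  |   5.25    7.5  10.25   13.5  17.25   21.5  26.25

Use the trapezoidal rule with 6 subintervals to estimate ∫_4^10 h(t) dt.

Δt = 1.
T_6 = (1/2)·[5.25 + 2·7.5 + 2·10.25 + 2·13.5 + 2·17.25 + 2·21.5 + 26.25] = 85.75.

85.75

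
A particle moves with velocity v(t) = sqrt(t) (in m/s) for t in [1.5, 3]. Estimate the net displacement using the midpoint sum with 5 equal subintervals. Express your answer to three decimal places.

Δt = (3 − 1.5)/5 = 0.3.
Midpoints: 1.65, 1.95, 2.25, 2.55, 2.85.
v(1.65) ≈ 1.285, v(1.95) ≈ 1.396, v(2.25) ≈ 1.500, v(2.55) ≈ 1.597, v(2.85) ≈ 1.688.
Sum = Δt · [v(1.65) + v(1.95) + v(2.25) + v(2.55) + v(2.85)].
Sum ≈ 2.240.

2.240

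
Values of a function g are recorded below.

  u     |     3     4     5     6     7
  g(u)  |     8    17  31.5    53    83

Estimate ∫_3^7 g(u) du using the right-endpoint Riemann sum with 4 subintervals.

Δu = 1.
Sum = 1·[17 + 31.5 + 53 + 83] = 184.5.

184.5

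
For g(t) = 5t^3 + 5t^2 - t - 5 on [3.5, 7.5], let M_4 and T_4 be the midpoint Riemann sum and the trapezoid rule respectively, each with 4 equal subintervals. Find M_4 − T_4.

M_4 = 4328.
T_4 = 4415.5.
M_4 − T_4 = -87.5.

-87.5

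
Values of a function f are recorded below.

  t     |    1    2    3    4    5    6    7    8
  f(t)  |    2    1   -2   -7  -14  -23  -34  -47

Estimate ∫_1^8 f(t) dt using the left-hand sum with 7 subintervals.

Δt = 1.
Sum = 1·[2 + 1 + (-2) + (-7) + (-14) + (-23) + (-34)] = -77.

-77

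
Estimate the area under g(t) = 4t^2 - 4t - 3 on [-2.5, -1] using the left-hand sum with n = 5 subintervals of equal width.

29.64

Δt = (-1 − (-2.5))/5 = 0.3.
Left endpoints: -2.5, -2.2, -1.9, -1.6, -1.3.
g(-2.5) = 32, g(-2.2) = 25.16, g(-1.9) = 19.04, g(-1.6) = 13.64, g(-1.3) = 8.96.
Sum = Δt · [g(-2.5) + g(-2.2) + g(-1.9) + g(-1.6) + g(-1.3)].
Sum = 29.64.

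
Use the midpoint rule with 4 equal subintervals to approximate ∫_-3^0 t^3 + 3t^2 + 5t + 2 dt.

-9.5390625

Δt = (0 − (-3))/4 = 0.75.
Midpoints: -2.625, -1.875, -1.125, -0.375.
f(-2.625) = -4373/512, f(-1.875) = -1751/512, f(-1.125) = -641/512, f(-0.375) = 253/512.
Sum = Δt · [f(-2.625) + f(-1.875) + f(-1.125) + f(-0.375)].
Sum = -9.5390625.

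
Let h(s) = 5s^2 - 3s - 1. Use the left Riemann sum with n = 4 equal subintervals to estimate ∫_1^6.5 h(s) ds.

Δs = (6.5 − 1)/4 = 1.375.
Left endpoints: 1, 2.375, 3.75, 5.125.
h(1) = 1, h(2.375) = 20.078125, h(3.75) = 58.0625, h(5.125) = 114.953125.
Sum = Δs · [h(1) + h(2.375) + h(3.75) + h(5.125)].
Sum = 266.87890625.

266.87890625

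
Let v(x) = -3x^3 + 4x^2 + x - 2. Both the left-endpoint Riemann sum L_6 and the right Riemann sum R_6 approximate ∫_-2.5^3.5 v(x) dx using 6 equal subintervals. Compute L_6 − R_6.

145.5

L_6 = 58.
R_6 = -87.5.
L_6 − R_6 = 145.5.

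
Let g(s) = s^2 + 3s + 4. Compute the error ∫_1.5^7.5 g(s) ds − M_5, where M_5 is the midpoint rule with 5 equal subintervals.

Exact integral: ∫_1.5^7.5 g(s) ds = 244.5.
M_5 = 243.78.
Error = 244.5 − 243.78 = 0.72.

0.72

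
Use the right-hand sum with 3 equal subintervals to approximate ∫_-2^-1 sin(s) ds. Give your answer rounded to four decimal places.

Δs = (-1 − (-2))/3 = 1/3.
Right endpoints: -5/3, -4/3, -1.
f(-5/3) ≈ -0.9954, f(-4/3) ≈ -0.9719, f(-1) ≈ -0.8415.
Sum = Δs · [f(-5/3) + f(-4/3) + f(-1)].
Sum ≈ -0.9363.

-0.9363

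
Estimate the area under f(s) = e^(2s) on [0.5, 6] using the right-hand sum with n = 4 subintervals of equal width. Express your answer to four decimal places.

239067.1523

Δs = (6 − 0.5)/4 = 1.375.
Right endpoints: 1.875, 3.25, 4.625, 6.
f(1.875) ≈ 42.5211, f(3.25) ≈ 665.1416, f(4.625) ≈ 10404.5657, f(6) ≈ 162754.7914.
Sum = Δs · [f(1.875) + f(3.25) + f(4.625) + f(6)].
Sum ≈ 239067.1523.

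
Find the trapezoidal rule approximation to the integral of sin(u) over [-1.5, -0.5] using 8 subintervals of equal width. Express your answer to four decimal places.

-0.8058

Δu = (-0.5 − (-1.5))/8 = 0.125.
f(-1.5) ≈ -0.9975, f(-1.375) ≈ -0.9809, f(-1.25) ≈ -0.9490, f(-1.125) ≈ -0.9023, f(-1) ≈ -0.8415, f(-0.875) ≈ -0.7675, f(-0.75) ≈ -0.6816, f(-0.625) ≈ -0.5851, f(-0.5) ≈ -0.4794.
T_8 = (Δu/2)·[f(u_0) + 2f(u_1) + ... + 2f(u_{7}) + f(u_8)].
Sum ≈ -0.8058.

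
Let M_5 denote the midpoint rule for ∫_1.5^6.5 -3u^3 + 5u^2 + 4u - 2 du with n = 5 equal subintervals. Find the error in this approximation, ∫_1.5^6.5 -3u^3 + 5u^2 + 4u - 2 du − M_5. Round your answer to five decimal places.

Exact integral: ∫_1.5^6.5 f(u) du ≈ -812.9166667.
M_5 = -800.
Error ≈ -812.9166667 − (-800) ≈ -12.91667.

-12.91667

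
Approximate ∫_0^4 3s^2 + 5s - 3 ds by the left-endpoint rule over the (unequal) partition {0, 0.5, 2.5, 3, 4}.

52.125

Subinterval widths: 0.5, 2, 0.5, 1.
Left endpoints: 0, 0.5, 2.5, 3.
f(0) = -3, f(0.5) = 0.25, f(2.5) = 28.25, f(3) = 39.
Sum = Σ Δs_i · f(s_i).
Sum = 52.125.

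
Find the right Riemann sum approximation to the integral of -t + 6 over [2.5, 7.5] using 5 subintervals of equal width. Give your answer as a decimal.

2.5

Δt = (7.5 − 2.5)/5 = 1.
Right endpoints: 3.5, 4.5, 5.5, 6.5, 7.5.
f(3.5) = 2.5, f(4.5) = 1.5, f(5.5) = 0.5, f(6.5) = -0.5, f(7.5) = -1.5.
Sum = Δt · [f(3.5) + f(4.5) + f(5.5) + f(6.5) + f(7.5)].
Sum = 2.5.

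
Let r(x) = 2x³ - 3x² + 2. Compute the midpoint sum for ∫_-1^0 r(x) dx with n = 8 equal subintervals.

Δx = (0 − (-1))/8 = 0.125.
Midpoints: -0.9375, -0.8125, -0.6875, -0.5625, -0.4375, -0.3125, -0.1875, -0.0625.
r(-0.9375) = -4679/2048, r(-0.8125) = -2157/2048, r(-0.6875) = -139/2048, r(-0.5625) = 1423/2048, r(-0.4375) = 2577/2048, r(-0.3125) = 3371/2048, r(-0.1875) = 3853/2048, r(-0.0625) = 4071/2048.
Sum = Δx · [r(-0.9375) + r(-0.8125) + r(-0.6875) + ...].
Sum = 0.5078125.

0.5078125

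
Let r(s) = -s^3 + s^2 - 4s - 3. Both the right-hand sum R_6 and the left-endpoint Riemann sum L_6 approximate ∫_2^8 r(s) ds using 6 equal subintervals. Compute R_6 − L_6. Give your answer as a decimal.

-468

R_6 = -1238.
L_6 = -770.
R_6 − L_6 = -468.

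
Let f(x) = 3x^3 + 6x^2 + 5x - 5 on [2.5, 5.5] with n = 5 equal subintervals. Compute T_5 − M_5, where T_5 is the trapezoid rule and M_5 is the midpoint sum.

T_5 = 1011.06.
M_5 = 999.72.
T_5 − M_5 = 11.34.

11.34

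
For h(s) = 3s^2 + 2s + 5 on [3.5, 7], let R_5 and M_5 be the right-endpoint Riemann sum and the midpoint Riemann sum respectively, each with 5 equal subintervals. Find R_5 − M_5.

42.32375

R_5 = 396.27.
M_5 = 353.94625.
R_5 − M_5 = 42.32375.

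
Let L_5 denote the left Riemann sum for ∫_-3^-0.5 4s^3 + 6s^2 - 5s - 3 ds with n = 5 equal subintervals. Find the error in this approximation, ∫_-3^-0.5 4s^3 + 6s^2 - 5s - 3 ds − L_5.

12.1875

Exact integral: ∫_-3^-0.5 f(s) ds = -12.8125.
L_5 = -25.
Error = -12.8125 − (-25) = 12.1875.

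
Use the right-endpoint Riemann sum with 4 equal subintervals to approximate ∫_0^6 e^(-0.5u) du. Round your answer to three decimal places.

1.276

Δu = (6 − 0)/4 = 1.5.
Right endpoints: 1.5, 3, 4.5, 6.
f(1.5) ≈ 0.472, f(3) ≈ 0.223, f(4.5) ≈ 0.105, f(6) ≈ 0.050.
Sum = Δu · [f(1.5) + f(3) + f(4.5) + f(6)].
Sum ≈ 1.276.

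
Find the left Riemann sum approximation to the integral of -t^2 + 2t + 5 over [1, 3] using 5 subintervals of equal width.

Δt = (3 − 1)/5 = 0.4.
Left endpoints: 1, 1.4, 1.8, 2.2, 2.6.
f(1) = 6, f(1.4) = 5.84, f(1.8) = 5.36, f(2.2) = 4.56, f(2.6) = 3.44.
Sum = Δt · [f(1) + f(1.4) + f(1.8) + f(2.2) + f(2.6)].
Sum = 10.08.

10.08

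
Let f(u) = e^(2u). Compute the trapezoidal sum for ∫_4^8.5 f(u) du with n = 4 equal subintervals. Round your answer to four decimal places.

Δu = (8.5 − 4)/4 = 1.125.
f(4) ≈ 2980.9580, f(5.125) ≈ 28282.5419, f(6.25) ≈ 268337.2865, f(7.375) ≈ 2545913.2896, f(8.5) ≈ 24154952.7536.
T_4 = (Δu/2)·[f(u_0) + 2f(u_1) + 2f(u_2) + 2f(u_3) + f(u_4)].
Sum ≈ 16786687.4705.

16786687.4705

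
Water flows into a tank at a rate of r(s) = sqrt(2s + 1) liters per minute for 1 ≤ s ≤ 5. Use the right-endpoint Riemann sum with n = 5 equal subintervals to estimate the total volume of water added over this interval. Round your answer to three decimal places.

Δs = (5 − 1)/5 = 0.8.
Right endpoints: 1.8, 2.6, 3.4, 4.2, 5.
r(1.8) ≈ 2.145, r(2.6) ≈ 2.490, r(3.4) ≈ 2.793, r(4.2) ≈ 3.066, r(5) ≈ 3.317.
Sum = Δs · [r(1.8) + r(2.6) + r(3.4) + r(4.2) + r(5)].
Sum ≈ 11.048.

11.048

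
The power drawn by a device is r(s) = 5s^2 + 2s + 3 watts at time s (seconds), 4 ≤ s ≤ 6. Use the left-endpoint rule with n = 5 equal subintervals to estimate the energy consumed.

258.8

Δs = (6 − 4)/5 = 0.4.
Left endpoints: 4, 4.4, 4.8, 5.2, 5.6.
r(4) = 91, r(4.4) = 108.6, r(4.8) = 127.8, r(5.2) = 148.6, r(5.6) = 171.
Sum = Δs · [r(4) + r(4.4) + r(4.8) + r(5.2) + r(5.6)].
Sum = 258.8.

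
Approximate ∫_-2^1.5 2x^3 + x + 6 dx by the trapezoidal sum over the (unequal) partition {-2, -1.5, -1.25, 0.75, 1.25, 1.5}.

Subinterval widths: 0.5, 0.25, 2, 0.5, 0.25.
f(-2) = -12, f(-1.5) = -2.25, f(-1.25) = 0.84375, f(0.75) = 7.59375, f(1.25) = 11.15625, f(1.5) = 14.25.
On each subinterval the trapezoid contributes (Δx_i/2)·[f(x_{i-1}) + f(x_i)].
Sum = 12.5625.

12.5625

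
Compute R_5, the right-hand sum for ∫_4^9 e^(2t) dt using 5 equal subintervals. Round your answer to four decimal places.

Δt = (9 − 4)/5 = 1.
Right endpoints: 5, 6, 7, 8, 9.
f(5) ≈ 22026.4658, f(6) ≈ 162754.7914, f(7) ≈ 1202604.2842, f(8) ≈ 8886110.5205, f(9) ≈ 65659969.1373.
Sum = Δt · [f(5) + f(6) + f(7) + f(8) + f(9)].
Sum ≈ 75933465.1992.

75933465.1992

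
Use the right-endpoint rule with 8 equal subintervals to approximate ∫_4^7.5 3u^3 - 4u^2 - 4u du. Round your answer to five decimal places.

Δu = (7.5 − 4)/8 = 0.4375.
Right endpoints: 4.4375, 4.875, 5.3125, 5.75, 6.1875, 6.625, 7.0625, 7.5.
f(4.4375) = 678405/4096, f(4.875) = 119301/512, f(5.3125) = 1292935/4096, f(5.75) = 415.078125, f(6.1875) = 2182257/4096, f(6.625) = 343175/512, f(7.0625) = 3395763/4096, f(7.5) = 1010.625.
Sum = Δu · [f(4.4375) + f(4.875) + f(5.3125) + ...].
Sum ≈ 1825.28589.

1825.28589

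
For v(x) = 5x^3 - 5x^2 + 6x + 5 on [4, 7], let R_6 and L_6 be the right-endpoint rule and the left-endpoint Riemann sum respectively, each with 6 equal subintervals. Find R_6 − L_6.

R_6 = 2651.9375.
L_6 = 2027.9375.
R_6 − L_6 = 624.

624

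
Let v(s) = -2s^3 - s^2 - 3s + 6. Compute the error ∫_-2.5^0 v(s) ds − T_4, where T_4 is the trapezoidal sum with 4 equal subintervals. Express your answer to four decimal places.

-1.0579

Exact integral: ∫_-2.5^0 v(s) ds ≈ 38.697917.
T_4 ≈ 39.755859.
Error ≈ 38.697917 − 39.755859 ≈ -1.0579.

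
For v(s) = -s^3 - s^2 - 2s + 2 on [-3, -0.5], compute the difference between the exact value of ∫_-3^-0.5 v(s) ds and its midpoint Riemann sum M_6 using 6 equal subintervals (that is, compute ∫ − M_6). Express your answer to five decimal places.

0.15372

Exact integral: ∫_-3^-0.5 v(s) ds ≈ 25.0260417.
M_6 ≈ 24.8723235.
Error ≈ 25.0260417 − 24.8723235 ≈ 0.15372.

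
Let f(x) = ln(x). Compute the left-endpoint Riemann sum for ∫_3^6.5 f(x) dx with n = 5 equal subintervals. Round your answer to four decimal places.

5.0930

Δx = (6.5 − 3)/5 = 0.7.
Left endpoints: 3, 3.7, 4.4, 5.1, 5.8.
f(3) ≈ 1.0986, f(3.7) ≈ 1.3083, f(4.4) ≈ 1.4816, f(5.1) ≈ 1.6292, f(5.8) ≈ 1.7579.
Sum = Δx · [f(3) + f(3.7) + f(4.4) + f(5.1) + f(5.8)].
Sum ≈ 5.0930.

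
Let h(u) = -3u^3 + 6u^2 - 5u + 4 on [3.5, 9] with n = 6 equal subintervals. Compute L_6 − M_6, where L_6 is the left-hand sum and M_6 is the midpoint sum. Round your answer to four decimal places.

L_6 ≈ -2857.569878.
M_6 ≈ -3566.475477.
L_6 − M_6 ≈ 708.9056.

708.9056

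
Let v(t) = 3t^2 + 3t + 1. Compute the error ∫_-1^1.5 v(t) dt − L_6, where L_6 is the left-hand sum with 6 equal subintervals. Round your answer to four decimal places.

Exact integral: ∫_-1^1.5 v(t) dt = 8.75.
L_6 ≈ 6.623264.
Error ≈ 8.75 − 6.623264 ≈ 2.1267.

2.1267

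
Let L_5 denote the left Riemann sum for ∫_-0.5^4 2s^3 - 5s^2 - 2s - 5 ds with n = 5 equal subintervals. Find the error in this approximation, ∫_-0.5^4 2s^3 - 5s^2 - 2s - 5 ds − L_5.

14.88375

Exact integral: ∫_-0.5^4 f(s) ds = -17.15625.
L_5 = -32.04.
Error = -17.15625 − (-32.04) = 14.88375.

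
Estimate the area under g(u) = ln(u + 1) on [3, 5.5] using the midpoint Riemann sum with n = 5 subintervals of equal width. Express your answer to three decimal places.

Δu = (5.5 − 3)/5 = 0.5.
Midpoints: 3.25, 3.75, 4.25, 4.75, 5.25.
g(3.25) ≈ 1.447, g(3.75) ≈ 1.558, g(4.25) ≈ 1.658, g(4.75) ≈ 1.749, g(5.25) ≈ 1.833.
Sum = Δu · [g(3.25) + g(3.75) + g(4.25) + g(4.75) + g(5.25)].
Sum ≈ 4.123.

4.123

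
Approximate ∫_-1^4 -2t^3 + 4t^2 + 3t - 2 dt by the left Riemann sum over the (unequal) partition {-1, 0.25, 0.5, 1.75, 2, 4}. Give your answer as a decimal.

10.5

Subinterval widths: 1.25, 0.25, 1.25, 0.25, 2.
Left endpoints: -1, 0.25, 0.5, 1.75, 2.
f(-1) = 1, f(0.25) = -1.03125, f(0.5) = 0.25, f(1.75) = 4.78125, f(2) = 4.
Sum = Σ Δt_i · f(t_i).
Sum = 10.5.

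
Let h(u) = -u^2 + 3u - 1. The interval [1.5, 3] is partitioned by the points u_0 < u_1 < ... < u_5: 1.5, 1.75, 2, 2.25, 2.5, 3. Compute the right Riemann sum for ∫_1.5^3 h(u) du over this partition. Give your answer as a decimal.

Subinterval widths: 0.25, 0.25, 0.25, 0.25, 0.5.
Right endpoints: 1.75, 2, 2.25, 2.5, 3.
h(1.75) = 1.1875, h(2) = 1, h(2.25) = 0.6875, h(2.5) = 0.25, h(3) = -1.
Sum = Σ Δu_i · h(u_i).
Sum = 0.28125.

0.28125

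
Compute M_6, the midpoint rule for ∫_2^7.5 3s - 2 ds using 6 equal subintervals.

67.375

Δs = (7.5 − 2)/6 = 11/12.
Midpoints: 59/24, 3.375, 103/24, 125/24, 6.125, 169/24.
f(59/24) = 5.375, f(3.375) = 8.125, f(103/24) = 10.875, f(125/24) = 13.625, f(6.125) = 16.375, f(169/24) = 19.125.
Sum = Δs · [f(59/24) + f(3.375) + f(103/24) + ...].
Sum = 67.375.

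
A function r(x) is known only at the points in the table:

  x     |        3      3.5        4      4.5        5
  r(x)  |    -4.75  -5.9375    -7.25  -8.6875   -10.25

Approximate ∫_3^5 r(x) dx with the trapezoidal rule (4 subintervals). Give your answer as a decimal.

-14.6875

Δx = 0.5.
T_4 = (0.5/2)·[(-4.75) + 2·(-5.9375) + 2·(-7.25) + 2·(-8.6875) + (-10.25)] = -14.6875.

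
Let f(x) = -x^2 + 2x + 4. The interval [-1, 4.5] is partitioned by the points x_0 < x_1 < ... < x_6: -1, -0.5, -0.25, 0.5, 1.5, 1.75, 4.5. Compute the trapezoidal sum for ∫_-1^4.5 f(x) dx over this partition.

Subinterval widths: 0.5, 0.25, 0.75, 1, 0.25, 2.75.
f(-1) = 1, f(-0.5) = 2.75, f(-0.25) = 3.4375, f(0.5) = 4.75, f(1.5) = 4.75, f(1.75) = 4.4375, f(4.5) = -7.25.
On each subinterval the trapezoid contributes (Δx_i/2)·[f(x_{i-1}) + f(x_i)].
Sum = 6.8125.

6.8125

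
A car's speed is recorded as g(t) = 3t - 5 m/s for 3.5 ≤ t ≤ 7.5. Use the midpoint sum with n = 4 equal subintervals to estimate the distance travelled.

46

Δt = (7.5 − 3.5)/4 = 1.
Midpoints: 4, 5, 6, 7.
g(4) = 7, g(5) = 10, g(6) = 13, g(7) = 16.
Sum = Δt · [g(4) + g(5) + g(6) + g(7)].
Sum = 46.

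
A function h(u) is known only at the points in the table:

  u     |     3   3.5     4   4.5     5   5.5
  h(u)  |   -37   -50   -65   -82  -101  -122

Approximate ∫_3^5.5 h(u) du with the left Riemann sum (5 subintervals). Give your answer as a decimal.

Δu = 0.5.
Sum = 0.5·[(-37) + (-50) + (-65) + (-82) + (-101)] = -167.5.

-167.5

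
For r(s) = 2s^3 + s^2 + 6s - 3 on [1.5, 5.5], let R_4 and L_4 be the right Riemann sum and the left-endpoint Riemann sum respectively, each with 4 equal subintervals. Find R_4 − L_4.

378

R_4 = 785.
L_4 = 407.
R_4 − L_4 = 378.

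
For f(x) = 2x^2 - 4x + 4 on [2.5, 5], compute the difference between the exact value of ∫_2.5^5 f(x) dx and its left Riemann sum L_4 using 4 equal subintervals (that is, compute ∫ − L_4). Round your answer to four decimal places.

8.2682

Exact integral: ∫_2.5^5 f(x) dx ≈ 45.416667.
L_4 = 37.1484375.
Error ≈ 45.416667 − 37.1484375 ≈ 8.2682.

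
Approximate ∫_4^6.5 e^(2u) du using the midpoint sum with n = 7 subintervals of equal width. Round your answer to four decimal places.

215113.9628

Δu = (6.5 − 4)/7 = 5/14.
Midpoints: 117/28, 127/28, 137/28, 5.25, 157/28, 167/28, 177/28.
f(117/28) ≈ 4260.5045, f(127/28) ≈ 8703.0479, f(137/28) ≈ 17777.9514, f(5.25) ≈ 36315.5027, f(157/28) ≈ 74182.6604, f(167/28) ≈ 151534.9285, f(177/28) ≈ 309544.5006.
Sum = Δu · [f(117/28) + f(127/28) + f(137/28) + ...].
Sum ≈ 215113.9628.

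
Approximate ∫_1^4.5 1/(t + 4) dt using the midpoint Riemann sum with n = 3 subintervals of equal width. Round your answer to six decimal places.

0.529163

Δt = (4.5 − 1)/3 = 7/6.
Midpoints: 19/12, 2.75, 47/12.
f(19/12) = 12/67, f(2.75) = 4/27, f(47/12) = 12/95.
Sum = Δt · [f(19/12) + f(2.75) + f(47/12)].
Sum ≈ 0.529163.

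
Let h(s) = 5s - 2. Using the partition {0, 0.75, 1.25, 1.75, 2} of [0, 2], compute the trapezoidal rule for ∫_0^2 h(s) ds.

6

Subinterval widths: 0.75, 0.5, 0.5, 0.25.
h(0) = -2, h(0.75) = 1.75, h(1.25) = 4.25, h(1.75) = 6.75, h(2) = 8.
On each subinterval the trapezoid contributes (Δs_i/2)·[h(s_{i-1}) + h(s_i)].
Sum = 6.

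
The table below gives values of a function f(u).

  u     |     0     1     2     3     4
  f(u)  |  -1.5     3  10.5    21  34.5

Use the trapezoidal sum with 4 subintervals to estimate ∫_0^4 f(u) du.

Δu = 1.
T_4 = (1/2)·[(-1.5) + 2·3 + 2·10.5 + 2·21 + 34.5] = 51.

51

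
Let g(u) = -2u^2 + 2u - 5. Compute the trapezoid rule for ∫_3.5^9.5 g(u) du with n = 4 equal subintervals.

Δu = (9.5 − 3.5)/4 = 1.5.
g(3.5) = -22.5, g(5) = -45, g(6.5) = -76.5, g(8) = -117, g(9.5) = -166.5.
T_4 = (Δu/2)·[g(u_0) + 2g(u_1) + 2g(u_2) + 2g(u_3) + g(u_4)].
Sum = -499.5.

-499.5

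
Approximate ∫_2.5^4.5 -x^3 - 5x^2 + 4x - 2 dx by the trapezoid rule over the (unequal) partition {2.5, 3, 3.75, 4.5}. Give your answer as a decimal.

Subinterval widths: 0.5, 0.75, 0.75.
f(2.5) = -38.875, f(3) = -62, f(3.75) = -110.046875, f(4.5) = -176.375.
On each subinterval the trapezoid contributes (Δx_i/2)·[f(x_{i-1}) + f(x_i)].
Sum = -197.14453125.

-197.14453125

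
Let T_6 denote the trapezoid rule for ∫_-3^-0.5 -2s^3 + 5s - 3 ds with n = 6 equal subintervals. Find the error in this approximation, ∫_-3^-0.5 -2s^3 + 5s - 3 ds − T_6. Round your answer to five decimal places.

-0.75955

Exact integral: ∫_-3^-0.5 f(s) ds = 11.09375.
T_6 ≈ 11.8532986.
Error ≈ 11.09375 − 11.8532986 ≈ -0.75955.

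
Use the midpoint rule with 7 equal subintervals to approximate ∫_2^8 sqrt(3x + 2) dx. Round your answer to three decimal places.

24.440

Δx = (8 − 2)/7 = 6/7.
Midpoints: 17/7, 23/7, 29/7, 5, 41/7, 47/7, 53/7.
f(17/7) ≈ 3.047, f(23/7) ≈ 3.443, f(29/7) ≈ 3.798, f(5) ≈ 4.123, f(41/7) ≈ 4.424, f(47/7) ≈ 4.706, f(53/7) ≈ 4.971.
Sum = Δx · [f(17/7) + f(23/7) + f(29/7) + ...].
Sum ≈ 24.440.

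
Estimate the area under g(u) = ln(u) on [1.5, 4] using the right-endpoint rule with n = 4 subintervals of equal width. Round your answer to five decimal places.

2.73004

Δu = (4 − 1.5)/4 = 0.625.
Right endpoints: 2.125, 2.75, 3.375, 4.
g(2.125) ≈ 0.75377, g(2.75) ≈ 1.01160, g(3.375) ≈ 1.21640, g(4) ≈ 1.38629.
Sum = Δu · [g(2.125) + g(2.75) + g(3.375) + g(4)].
Sum ≈ 2.73004.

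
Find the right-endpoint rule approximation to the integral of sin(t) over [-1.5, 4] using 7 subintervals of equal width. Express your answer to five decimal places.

Δt = (4 − (-1.5))/7 = 11/14.
Right endpoints: -5/7, 1/14, 6/7, 23/14, 17/7, 45/14, 4.
f(-5/7) ≈ -0.65508, f(1/14) ≈ 0.07137, f(6/7) ≈ 0.75598, f(23/14) ≈ 0.99740, f(17/7) ≈ 0.65412, f(45/14) ≈ -0.07263, f(4) ≈ -0.75680.
Sum = Δt · [f(-5/7) + f(1/14) + f(6/7) + ...].
Sum ≈ 0.78128.

0.78128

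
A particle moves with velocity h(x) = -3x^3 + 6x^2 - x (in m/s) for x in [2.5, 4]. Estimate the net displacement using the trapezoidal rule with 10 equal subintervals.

-70.95890625

Δx = (4 − 2.5)/10 = 0.15.
h(2.5) = -11.875, h(2.65) = -16.343875, h(2.8) = -21.616, h(2.95) = -27.752125, h(3.1) = -34.813, h(3.25) = -42.859375, h(3.4) = -51.952, h(3.55) = -62.151625, h(3.7) = -73.519, h(3.85) = -86.114875, h(4) = -100.
T_10 = (Δx/2)·[h(x_0) + 2h(x_1) + ... + 2h(x_{9}) + h(x_10)].
Sum = -70.95890625.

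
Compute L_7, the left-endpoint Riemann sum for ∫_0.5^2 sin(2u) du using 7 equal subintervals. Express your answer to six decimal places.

0.759051

Δu = (2 − 0.5)/7 = 3/14.
Left endpoints: 0.5, 5/7, 13/14, 8/7, 19/14, 11/7, 25/14.
f(0.5) ≈ 0.841471, f(5/7) ≈ 0.989903, f(13/14) ≈ 0.959282, f(8/7) ≈ 0.755147, f(19/14) ≈ 0.414421, f(11/7) ≈ -0.001264, f(25/14) ≈ -0.416722.
Sum = Δu · [f(0.5) + f(5/7) + f(13/14) + ...].
Sum ≈ 0.759051.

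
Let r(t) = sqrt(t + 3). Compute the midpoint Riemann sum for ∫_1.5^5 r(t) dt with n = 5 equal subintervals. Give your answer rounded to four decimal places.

8.7222

Δt = (5 − 1.5)/5 = 0.7.
Midpoints: 1.85, 2.55, 3.25, 3.95, 4.65.
r(1.85) ≈ 2.2023, r(2.55) ≈ 2.3558, r(3.25) ≈ 2.5000, r(3.95) ≈ 2.6363, r(4.65) ≈ 2.7659.
Sum = Δt · [r(1.85) + r(2.55) + r(3.25) + r(3.95) + r(4.65)].
Sum ≈ 8.7222.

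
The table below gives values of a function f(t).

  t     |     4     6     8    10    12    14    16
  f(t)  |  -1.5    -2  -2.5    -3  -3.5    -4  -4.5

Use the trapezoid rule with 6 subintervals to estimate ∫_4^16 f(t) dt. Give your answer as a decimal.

Δt = 2.
T_6 = (2/2)·[(-1.5) + 2·(-2) + 2·(-2.5) + 2·(-3) + 2·(-3.5) + 2·(-4) + (-4.5)] = -36.

-36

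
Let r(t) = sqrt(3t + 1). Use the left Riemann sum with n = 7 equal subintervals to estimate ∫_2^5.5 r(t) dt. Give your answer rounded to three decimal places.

Δt = (5.5 − 2)/7 = 0.5.
Left endpoints: 2, 2.5, 3, 3.5, 4, 4.5, 5.
r(2) ≈ 2.646, r(2.5) ≈ 2.915, r(3) ≈ 3.162, r(3.5) ≈ 3.391, r(4) ≈ 3.606, r(4.5) ≈ 3.808, r(5) ≈ 4.000.
Sum = Δt · [r(2) + r(2.5) + r(3) + ...].
Sum ≈ 11.764.

11.764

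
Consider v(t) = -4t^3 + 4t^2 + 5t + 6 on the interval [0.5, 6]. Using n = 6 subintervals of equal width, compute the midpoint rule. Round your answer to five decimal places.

-872.24971

Δt = (6 − 0.5)/6 = 11/12.
Midpoints: 23/24, 1.875, 67/24, 89/24, 4.625, 133/24.
v(23/24) = 37825/3456, v(1.875) = 3.0703125, v(67/24) = -124051/3456, v(89/24) = -430049/3456, v(4.625) = -281.0390625, v(133/24) = -1811605/3456.
Sum = Δt · [v(23/24) + v(1.875) + v(67/24) + ...].
Sum ≈ -872.24971.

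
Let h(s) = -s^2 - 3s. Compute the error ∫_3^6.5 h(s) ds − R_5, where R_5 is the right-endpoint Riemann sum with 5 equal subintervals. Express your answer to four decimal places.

Exact integral: ∫_3^6.5 h(s) ds ≈ -132.416667.
R_5 = -148.015.
Error ≈ -132.416667 − (-148.015) ≈ 15.5983.

15.5983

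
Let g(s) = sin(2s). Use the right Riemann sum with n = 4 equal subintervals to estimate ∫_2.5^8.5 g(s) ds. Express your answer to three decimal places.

Δs = (8.5 − 2.5)/4 = 1.5.
Right endpoints: 4, 5.5, 7, 8.5.
g(4) ≈ 0.989, g(5.5) ≈ -1.000, g(7) ≈ 0.991, g(8.5) ≈ -0.961.
Sum = Δs · [g(4) + g(5.5) + g(7) + g(8.5)].
Sum ≈ 0.028.

0.028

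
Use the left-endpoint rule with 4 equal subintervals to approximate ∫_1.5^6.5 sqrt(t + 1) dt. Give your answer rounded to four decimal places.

Δt = (6.5 − 1.5)/4 = 1.25.
Left endpoints: 1.5, 2.75, 4, 5.25.
f(1.5) ≈ 1.5811, f(2.75) ≈ 1.9365, f(4) ≈ 2.2361, f(5.25) ≈ 2.5000.
Sum = Δt · [f(1.5) + f(2.75) + f(4) + f(5.25)].
Sum ≈ 10.3171.

10.3171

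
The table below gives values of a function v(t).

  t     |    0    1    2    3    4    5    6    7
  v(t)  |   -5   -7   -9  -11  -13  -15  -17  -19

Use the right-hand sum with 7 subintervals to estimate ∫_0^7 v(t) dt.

Δt = 1.
Sum = 1·[(-7) + (-9) + (-11) + (-13) + (-15) + (-17) + (-19)] = -91.

-91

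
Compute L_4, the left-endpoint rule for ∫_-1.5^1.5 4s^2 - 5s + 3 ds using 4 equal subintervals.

24.75

Δs = (1.5 − (-1.5))/4 = 0.75.
Left endpoints: -1.5, -0.75, 0, 0.75.
f(-1.5) = 19.5, f(-0.75) = 9, f(0) = 3, f(0.75) = 1.5.
Sum = Δs · [f(-1.5) + f(-0.75) + f(0) + f(0.75)].
Sum = 24.75.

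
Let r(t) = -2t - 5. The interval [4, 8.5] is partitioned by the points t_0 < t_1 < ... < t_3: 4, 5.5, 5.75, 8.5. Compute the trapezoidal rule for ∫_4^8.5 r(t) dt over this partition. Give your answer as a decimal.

Subinterval widths: 1.5, 0.25, 2.75.
r(4) = -13, r(5.5) = -16, r(5.75) = -16.5, r(8.5) = -22.
On each subinterval the trapezoid contributes (Δt_i/2)·[r(t_{i-1}) + r(t_i)].
Sum = -78.75.

-78.75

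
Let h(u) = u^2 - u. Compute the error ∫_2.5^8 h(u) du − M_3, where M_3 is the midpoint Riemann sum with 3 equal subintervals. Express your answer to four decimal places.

Exact integral: ∫_2.5^8 h(u) du ≈ 136.583333.
M_3 ≈ 135.042824.
Error ≈ 136.583333 − 135.042824 ≈ 1.5405.

1.5405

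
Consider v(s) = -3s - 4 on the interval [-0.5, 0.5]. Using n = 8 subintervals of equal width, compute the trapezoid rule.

-4

Δs = (0.5 − (-0.5))/8 = 0.125.
v(-0.5) = -2.5, v(-0.375) = -2.875, v(-0.25) = -3.25, v(-0.125) = -3.625, v(0) = -4, v(0.125) = -4.375, v(0.25) = -4.75, v(0.375) = -5.125, v(0.5) = -5.5.
T_8 = (Δs/2)·[v(s_0) + 2v(s_1) + ... + 2v(s_{7}) + v(s_8)].
Sum = -4.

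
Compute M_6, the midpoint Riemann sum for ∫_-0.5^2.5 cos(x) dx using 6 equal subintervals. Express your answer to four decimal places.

Δx = (2.5 − (-0.5))/6 = 0.5.
Midpoints: -0.25, 0.25, 0.75, 1.25, 1.75, 2.25.
f(-0.25) ≈ 0.9689, f(0.25) ≈ 0.9689, f(0.75) ≈ 0.7317, f(1.25) ≈ 0.3153, f(1.75) ≈ -0.1782, f(2.25) ≈ -0.6282.
Sum = Δx · [f(-0.25) + f(0.25) + f(0.75) + ...].
Sum ≈ 1.0892.

1.0892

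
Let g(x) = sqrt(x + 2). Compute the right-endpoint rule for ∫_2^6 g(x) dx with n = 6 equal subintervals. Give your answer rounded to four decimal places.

10.0250

Δx = (6 − 2)/6 = 2/3.
Right endpoints: 8/3, 10/3, 4, 14/3, 16/3, 6.
g(8/3) ≈ 2.1602, g(10/3) ≈ 2.3094, g(4) ≈ 2.4495, g(14/3) ≈ 2.5820, g(16/3) ≈ 2.7080, g(6) ≈ 2.8284.
Sum = Δx · [g(8/3) + g(10/3) + g(4) + ...].
Sum ≈ 10.0250.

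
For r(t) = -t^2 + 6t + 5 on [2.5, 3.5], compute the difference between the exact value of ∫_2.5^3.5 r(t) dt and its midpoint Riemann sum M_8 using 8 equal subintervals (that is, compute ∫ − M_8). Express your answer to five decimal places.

Exact integral: ∫_2.5^3.5 r(t) dt ≈ 13.9166667.
M_8 = 13.91796875.
Error ≈ 13.9166667 − 13.91796875 ≈ -0.00130.

-0.00130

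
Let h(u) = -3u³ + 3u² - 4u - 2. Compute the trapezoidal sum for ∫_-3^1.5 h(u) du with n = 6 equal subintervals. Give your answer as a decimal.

Δu = (1.5 − (-3))/6 = 0.75.
h(-3) = 118, h(-2.25) = 56.359375, h(-1.5) = 20.875, h(-0.75) = 3.953125, h(0) = -2, h(0.75) = -4.578125, h(1.5) = -11.375.
T_6 = (Δu/2)·[h(u_0) + 2h(u_1) + ... + 2h(u_{5}) + h(u_6)].
Sum = 95.94140625.

95.94140625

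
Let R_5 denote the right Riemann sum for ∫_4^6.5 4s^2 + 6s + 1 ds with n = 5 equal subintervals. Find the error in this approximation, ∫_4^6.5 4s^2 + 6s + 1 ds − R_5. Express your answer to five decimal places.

-30.41667

Exact integral: ∫_4^6.5 f(s) ds ≈ 362.0833333.
R_5 = 392.5.
Error ≈ 362.0833333 − 392.5 ≈ -30.41667.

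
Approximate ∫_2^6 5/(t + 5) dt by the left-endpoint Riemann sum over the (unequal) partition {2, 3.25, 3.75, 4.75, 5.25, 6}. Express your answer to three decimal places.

Subinterval widths: 1.25, 0.5, 1, 0.5, 0.75.
Left endpoints: 2, 3.25, 3.75, 4.75, 5.25.
f(2) = 5/7, f(3.25) = 20/33, f(3.75) = 4/7, f(4.75) = 20/39, f(5.25) = 20/41.
Sum = Σ Δt_i · f(t_i).
Sum ≈ 2.390.

2.390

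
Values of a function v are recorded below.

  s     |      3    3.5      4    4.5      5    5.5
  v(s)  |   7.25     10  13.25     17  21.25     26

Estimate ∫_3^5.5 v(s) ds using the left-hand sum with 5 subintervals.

34.375

Δs = 0.5.
Sum = 0.5·[7.25 + 10 + 13.25 + 17 + 21.25] = 34.375.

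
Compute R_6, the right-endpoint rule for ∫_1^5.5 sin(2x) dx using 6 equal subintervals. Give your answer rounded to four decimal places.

-0.8853

Δx = (5.5 − 1)/6 = 0.75.
Right endpoints: 1.75, 2.5, 3.25, 4, 4.75, 5.5.
f(1.75) ≈ -0.3508, f(2.5) ≈ -0.9589, f(3.25) ≈ 0.2151, f(4) ≈ 0.9894, f(4.75) ≈ -0.0752, f(5.5) ≈ -1.0000.
Sum = Δx · [f(1.75) + f(2.5) + f(3.25) + ...].
Sum ≈ -0.8853.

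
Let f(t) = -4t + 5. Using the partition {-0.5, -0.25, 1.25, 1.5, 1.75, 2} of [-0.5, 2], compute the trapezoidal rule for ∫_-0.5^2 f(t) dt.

Subinterval widths: 0.25, 1.5, 0.25, 0.25, 0.25.
f(-0.5) = 7, f(-0.25) = 6, f(1.25) = 0, f(1.5) = -1, f(1.75) = -2, f(2) = -3.
On each subinterval the trapezoid contributes (Δt_i/2)·[f(t_{i-1}) + f(t_i)].
Sum = 5.

5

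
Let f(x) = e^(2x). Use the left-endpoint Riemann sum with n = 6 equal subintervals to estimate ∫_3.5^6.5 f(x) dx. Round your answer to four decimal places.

128418.0370

Δx = (6.5 − 3.5)/6 = 0.5.
Left endpoints: 3.5, 4, 4.5, 5, 5.5, 6.
f(3.5) ≈ 1096.6332, f(4) ≈ 2980.9580, f(4.5) ≈ 8103.0839, f(5) ≈ 22026.4658, f(5.5) ≈ 59874.1417, f(6) ≈ 162754.7914.
Sum = Δx · [f(3.5) + f(4) + f(4.5) + ...].
Sum ≈ 128418.0370.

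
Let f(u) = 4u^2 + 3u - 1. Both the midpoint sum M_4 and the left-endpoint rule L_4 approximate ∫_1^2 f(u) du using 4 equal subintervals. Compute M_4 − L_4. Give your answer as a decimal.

M_4 = 12.8125.
L_4 = 11.
M_4 − L_4 = 1.8125.

1.8125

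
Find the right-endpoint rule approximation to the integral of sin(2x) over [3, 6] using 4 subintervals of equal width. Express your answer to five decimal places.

-0.04961

Δx = (6 − 3)/4 = 0.75.
Right endpoints: 3.75, 4.5, 5.25, 6.
f(3.75) ≈ 0.93800, f(4.5) ≈ 0.41212, f(5.25) ≈ -0.87970, f(6) ≈ -0.53657.
Sum = Δx · [f(3.75) + f(4.5) + f(5.25) + f(6)].
Sum ≈ -0.04961.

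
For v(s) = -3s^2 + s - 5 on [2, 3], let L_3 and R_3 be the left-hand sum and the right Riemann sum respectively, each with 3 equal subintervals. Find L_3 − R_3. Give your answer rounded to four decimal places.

L_3 ≈ -19.222222.
R_3 ≈ -23.888889.
L_3 − R_3 ≈ 4.6667.

4.6667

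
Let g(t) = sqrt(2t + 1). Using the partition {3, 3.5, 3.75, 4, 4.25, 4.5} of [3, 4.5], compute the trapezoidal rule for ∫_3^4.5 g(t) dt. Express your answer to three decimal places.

Subinterval widths: 0.5, 0.25, 0.25, 0.25, 0.25.
g(3) ≈ 2.646, g(3.5) ≈ 2.828, g(3.75) ≈ 2.915, g(4) ≈ 3.000, g(4.25) ≈ 3.082, g(4.5) ≈ 3.162.
On each subinterval the trapezoid contributes (Δt_i/2)·[g(t_{i-1}) + g(t_i)].
Sum ≈ 4.367.

4.367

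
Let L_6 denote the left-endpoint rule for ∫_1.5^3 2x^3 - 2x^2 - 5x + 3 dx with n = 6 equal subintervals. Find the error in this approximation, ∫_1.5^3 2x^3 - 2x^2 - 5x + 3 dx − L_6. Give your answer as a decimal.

3.1015625

Exact integral: ∫_1.5^3 f(x) dx = 9.84375.
L_6 = 6.7421875.
Error = 9.84375 − 6.7421875 = 3.1015625.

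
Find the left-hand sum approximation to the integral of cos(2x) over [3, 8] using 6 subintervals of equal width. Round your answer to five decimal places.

0.79588

Δx = (8 − 3)/6 = 5/6.
Left endpoints: 3, 23/6, 14/3, 5.5, 19/3, 43/6.
f(3) ≈ 0.96017, f(23/6) ≈ 0.18622, f(14/3) ≈ -0.99582, f(5.5) ≈ 0.00443, f(19/3) ≈ 0.99497, f(43/6) ≈ -0.19491.
Sum = Δx · [f(3) + f(23/6) + f(14/3) + ...].
Sum ≈ 0.79588.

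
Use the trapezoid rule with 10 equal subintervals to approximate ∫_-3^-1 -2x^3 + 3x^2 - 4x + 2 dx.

86.2

Δx = (-1 − (-3))/10 = 0.2.
f(-3) = 95, f(-2.8) = 80.624, f(-2.6) = 67.832, f(-2.4) = 56.528, f(-2.2) = 46.616, f(-2) = 38, f(-1.8) = 30.584, f(-1.6) = 24.272, f(-1.4) = 18.968, f(-1.2) = 14.576, f(-1) = 11.
T_10 = (Δx/2)·[f(x_0) + 2f(x_1) + ... + 2f(x_{9}) + f(x_10)].
Sum = 86.2.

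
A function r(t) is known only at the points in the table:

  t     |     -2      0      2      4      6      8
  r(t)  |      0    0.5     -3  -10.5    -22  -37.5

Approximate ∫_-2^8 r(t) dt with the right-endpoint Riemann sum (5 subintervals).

Δt = 2.
Sum = 2·[0.5 + (-3) + (-10.5) + (-22) + (-37.5)] = -145.

-145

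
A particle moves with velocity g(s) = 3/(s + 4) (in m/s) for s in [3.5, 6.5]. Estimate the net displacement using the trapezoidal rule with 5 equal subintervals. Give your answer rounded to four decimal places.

Δs = (6.5 − 3.5)/5 = 0.6.
g(3.5) = 0.4, g(4.1) = 10/27, g(4.7) = 10/29, g(5.3) = 10/31, g(5.9) = 10/33, g(6.5) = 2/7.
T_5 = (Δs/2)·[g(s_0) + 2g(s_1) + ... + 2g(s_{4}) + g(s_5)].
Sum ≈ 1.0102.

1.0102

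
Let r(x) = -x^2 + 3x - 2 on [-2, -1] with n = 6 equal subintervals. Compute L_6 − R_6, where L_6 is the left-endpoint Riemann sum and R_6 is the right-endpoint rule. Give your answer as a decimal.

-1

L_6 ≈ -9.337963.
R_6 ≈ -8.337963.
L_6 − R_6 = -1.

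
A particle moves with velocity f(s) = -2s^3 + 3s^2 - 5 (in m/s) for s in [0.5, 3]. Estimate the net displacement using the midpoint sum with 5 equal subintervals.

Δs = (3 − 0.5)/5 = 0.5.
Midpoints: 0.75, 1.25, 1.75, 2.25, 2.75.
f(0.75) = -4.15625, f(1.25) = -4.21875, f(1.75) = -6.53125, f(2.25) = -12.59375, f(2.75) = -23.90625.
Sum = Δs · [f(0.75) + f(1.25) + f(1.75) + f(2.25) + f(2.75)].
Sum = -25.703125.

-25.703125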